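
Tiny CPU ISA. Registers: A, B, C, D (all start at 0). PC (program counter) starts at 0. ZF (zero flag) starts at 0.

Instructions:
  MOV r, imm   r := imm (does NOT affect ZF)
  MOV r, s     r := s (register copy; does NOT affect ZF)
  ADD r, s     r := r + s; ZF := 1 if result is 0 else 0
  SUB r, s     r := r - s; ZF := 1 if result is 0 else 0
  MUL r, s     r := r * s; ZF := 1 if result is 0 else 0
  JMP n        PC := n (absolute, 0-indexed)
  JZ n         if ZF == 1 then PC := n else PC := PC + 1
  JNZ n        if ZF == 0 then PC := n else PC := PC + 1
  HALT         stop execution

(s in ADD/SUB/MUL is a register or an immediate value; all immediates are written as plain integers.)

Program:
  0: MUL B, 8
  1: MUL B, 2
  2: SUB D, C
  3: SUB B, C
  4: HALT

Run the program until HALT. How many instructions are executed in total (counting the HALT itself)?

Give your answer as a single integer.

Answer: 5

Derivation:
Step 1: PC=0 exec 'MUL B, 8'. After: A=0 B=0 C=0 D=0 ZF=1 PC=1
Step 2: PC=1 exec 'MUL B, 2'. After: A=0 B=0 C=0 D=0 ZF=1 PC=2
Step 3: PC=2 exec 'SUB D, C'. After: A=0 B=0 C=0 D=0 ZF=1 PC=3
Step 4: PC=3 exec 'SUB B, C'. After: A=0 B=0 C=0 D=0 ZF=1 PC=4
Step 5: PC=4 exec 'HALT'. After: A=0 B=0 C=0 D=0 ZF=1 PC=4 HALTED
Total instructions executed: 5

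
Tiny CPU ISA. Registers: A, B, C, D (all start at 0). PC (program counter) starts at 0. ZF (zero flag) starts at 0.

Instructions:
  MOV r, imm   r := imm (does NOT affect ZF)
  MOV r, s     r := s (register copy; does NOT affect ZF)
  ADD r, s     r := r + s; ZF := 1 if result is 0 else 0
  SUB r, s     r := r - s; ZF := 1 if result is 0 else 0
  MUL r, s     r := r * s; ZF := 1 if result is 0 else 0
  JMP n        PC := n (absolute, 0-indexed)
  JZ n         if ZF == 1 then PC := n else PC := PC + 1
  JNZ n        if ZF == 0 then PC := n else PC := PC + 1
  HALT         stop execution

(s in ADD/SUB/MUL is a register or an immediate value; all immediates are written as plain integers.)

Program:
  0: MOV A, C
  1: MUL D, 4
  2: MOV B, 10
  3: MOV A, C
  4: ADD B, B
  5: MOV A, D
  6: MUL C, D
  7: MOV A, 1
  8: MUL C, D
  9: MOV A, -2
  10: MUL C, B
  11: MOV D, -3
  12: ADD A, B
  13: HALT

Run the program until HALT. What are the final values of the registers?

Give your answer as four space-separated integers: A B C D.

Answer: 18 20 0 -3

Derivation:
Step 1: PC=0 exec 'MOV A, C'. After: A=0 B=0 C=0 D=0 ZF=0 PC=1
Step 2: PC=1 exec 'MUL D, 4'. After: A=0 B=0 C=0 D=0 ZF=1 PC=2
Step 3: PC=2 exec 'MOV B, 10'. After: A=0 B=10 C=0 D=0 ZF=1 PC=3
Step 4: PC=3 exec 'MOV A, C'. After: A=0 B=10 C=0 D=0 ZF=1 PC=4
Step 5: PC=4 exec 'ADD B, B'. After: A=0 B=20 C=0 D=0 ZF=0 PC=5
Step 6: PC=5 exec 'MOV A, D'. After: A=0 B=20 C=0 D=0 ZF=0 PC=6
Step 7: PC=6 exec 'MUL C, D'. After: A=0 B=20 C=0 D=0 ZF=1 PC=7
Step 8: PC=7 exec 'MOV A, 1'. After: A=1 B=20 C=0 D=0 ZF=1 PC=8
Step 9: PC=8 exec 'MUL C, D'. After: A=1 B=20 C=0 D=0 ZF=1 PC=9
Step 10: PC=9 exec 'MOV A, -2'. After: A=-2 B=20 C=0 D=0 ZF=1 PC=10
Step 11: PC=10 exec 'MUL C, B'. After: A=-2 B=20 C=0 D=0 ZF=1 PC=11
Step 12: PC=11 exec 'MOV D, -3'. After: A=-2 B=20 C=0 D=-3 ZF=1 PC=12
Step 13: PC=12 exec 'ADD A, B'. After: A=18 B=20 C=0 D=-3 ZF=0 PC=13
Step 14: PC=13 exec 'HALT'. After: A=18 B=20 C=0 D=-3 ZF=0 PC=13 HALTED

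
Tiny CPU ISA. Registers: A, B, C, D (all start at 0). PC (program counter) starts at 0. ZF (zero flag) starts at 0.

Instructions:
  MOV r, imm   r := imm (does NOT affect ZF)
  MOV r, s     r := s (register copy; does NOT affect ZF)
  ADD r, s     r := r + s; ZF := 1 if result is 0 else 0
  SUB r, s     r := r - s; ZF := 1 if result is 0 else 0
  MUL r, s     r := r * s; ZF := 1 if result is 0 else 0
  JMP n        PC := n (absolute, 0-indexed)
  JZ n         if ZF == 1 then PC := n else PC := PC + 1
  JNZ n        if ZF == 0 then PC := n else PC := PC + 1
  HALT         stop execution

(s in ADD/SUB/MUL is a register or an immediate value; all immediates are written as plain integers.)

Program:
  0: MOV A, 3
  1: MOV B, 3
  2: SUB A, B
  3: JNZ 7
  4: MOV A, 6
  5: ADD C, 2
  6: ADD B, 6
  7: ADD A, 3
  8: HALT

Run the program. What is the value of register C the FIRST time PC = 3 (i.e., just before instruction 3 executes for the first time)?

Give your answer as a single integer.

Step 1: PC=0 exec 'MOV A, 3'. After: A=3 B=0 C=0 D=0 ZF=0 PC=1
Step 2: PC=1 exec 'MOV B, 3'. After: A=3 B=3 C=0 D=0 ZF=0 PC=2
Step 3: PC=2 exec 'SUB A, B'. After: A=0 B=3 C=0 D=0 ZF=1 PC=3
First time PC=3: C=0

0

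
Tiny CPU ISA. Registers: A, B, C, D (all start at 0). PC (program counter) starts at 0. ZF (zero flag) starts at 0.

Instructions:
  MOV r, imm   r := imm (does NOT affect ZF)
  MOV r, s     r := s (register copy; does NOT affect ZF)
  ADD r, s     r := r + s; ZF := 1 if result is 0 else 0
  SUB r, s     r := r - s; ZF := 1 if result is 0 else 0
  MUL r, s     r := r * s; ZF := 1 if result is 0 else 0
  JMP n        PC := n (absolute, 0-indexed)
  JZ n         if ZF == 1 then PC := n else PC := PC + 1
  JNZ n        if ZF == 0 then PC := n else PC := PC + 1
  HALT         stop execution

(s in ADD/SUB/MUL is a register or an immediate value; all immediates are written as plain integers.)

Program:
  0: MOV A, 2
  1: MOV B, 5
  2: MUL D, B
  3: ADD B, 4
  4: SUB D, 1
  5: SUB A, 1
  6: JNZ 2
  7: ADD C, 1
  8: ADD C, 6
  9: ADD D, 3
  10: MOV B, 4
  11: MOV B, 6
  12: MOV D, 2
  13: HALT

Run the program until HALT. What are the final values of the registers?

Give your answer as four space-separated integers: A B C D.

Step 1: PC=0 exec 'MOV A, 2'. After: A=2 B=0 C=0 D=0 ZF=0 PC=1
Step 2: PC=1 exec 'MOV B, 5'. After: A=2 B=5 C=0 D=0 ZF=0 PC=2
Step 3: PC=2 exec 'MUL D, B'. After: A=2 B=5 C=0 D=0 ZF=1 PC=3
Step 4: PC=3 exec 'ADD B, 4'. After: A=2 B=9 C=0 D=0 ZF=0 PC=4
Step 5: PC=4 exec 'SUB D, 1'. After: A=2 B=9 C=0 D=-1 ZF=0 PC=5
Step 6: PC=5 exec 'SUB A, 1'. After: A=1 B=9 C=0 D=-1 ZF=0 PC=6
Step 7: PC=6 exec 'JNZ 2'. After: A=1 B=9 C=0 D=-1 ZF=0 PC=2
Step 8: PC=2 exec 'MUL D, B'. After: A=1 B=9 C=0 D=-9 ZF=0 PC=3
Step 9: PC=3 exec 'ADD B, 4'. After: A=1 B=13 C=0 D=-9 ZF=0 PC=4
Step 10: PC=4 exec 'SUB D, 1'. After: A=1 B=13 C=0 D=-10 ZF=0 PC=5
Step 11: PC=5 exec 'SUB A, 1'. After: A=0 B=13 C=0 D=-10 ZF=1 PC=6
Step 12: PC=6 exec 'JNZ 2'. After: A=0 B=13 C=0 D=-10 ZF=1 PC=7
Step 13: PC=7 exec 'ADD C, 1'. After: A=0 B=13 C=1 D=-10 ZF=0 PC=8
Step 14: PC=8 exec 'ADD C, 6'. After: A=0 B=13 C=7 D=-10 ZF=0 PC=9
Step 15: PC=9 exec 'ADD D, 3'. After: A=0 B=13 C=7 D=-7 ZF=0 PC=10
Step 16: PC=10 exec 'MOV B, 4'. After: A=0 B=4 C=7 D=-7 ZF=0 PC=11
Step 17: PC=11 exec 'MOV B, 6'. After: A=0 B=6 C=7 D=-7 ZF=0 PC=12
Step 18: PC=12 exec 'MOV D, 2'. After: A=0 B=6 C=7 D=2 ZF=0 PC=13
Step 19: PC=13 exec 'HALT'. After: A=0 B=6 C=7 D=2 ZF=0 PC=13 HALTED

Answer: 0 6 7 2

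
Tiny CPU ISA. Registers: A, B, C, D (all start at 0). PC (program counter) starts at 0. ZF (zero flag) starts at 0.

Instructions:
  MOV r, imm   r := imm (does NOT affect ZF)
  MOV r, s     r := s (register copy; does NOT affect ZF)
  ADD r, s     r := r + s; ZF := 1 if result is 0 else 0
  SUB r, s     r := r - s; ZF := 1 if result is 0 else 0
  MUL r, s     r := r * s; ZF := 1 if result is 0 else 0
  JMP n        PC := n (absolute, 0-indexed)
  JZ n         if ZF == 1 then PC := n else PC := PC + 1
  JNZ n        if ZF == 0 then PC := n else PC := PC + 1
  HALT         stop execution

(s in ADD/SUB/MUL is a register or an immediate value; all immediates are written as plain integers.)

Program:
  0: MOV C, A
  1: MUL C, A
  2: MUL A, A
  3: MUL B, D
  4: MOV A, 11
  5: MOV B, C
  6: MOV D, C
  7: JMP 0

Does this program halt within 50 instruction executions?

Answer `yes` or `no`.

Step 1: PC=0 exec 'MOV C, A'. After: A=0 B=0 C=0 D=0 ZF=0 PC=1
Step 2: PC=1 exec 'MUL C, A'. After: A=0 B=0 C=0 D=0 ZF=1 PC=2
Step 3: PC=2 exec 'MUL A, A'. After: A=0 B=0 C=0 D=0 ZF=1 PC=3
Step 4: PC=3 exec 'MUL B, D'. After: A=0 B=0 C=0 D=0 ZF=1 PC=4
Step 5: PC=4 exec 'MOV A, 11'. After: A=11 B=0 C=0 D=0 ZF=1 PC=5
Step 6: PC=5 exec 'MOV B, C'. After: A=11 B=0 C=0 D=0 ZF=1 PC=6
Step 7: PC=6 exec 'MOV D, C'. After: A=11 B=0 C=0 D=0 ZF=1 PC=7
Step 8: PC=7 exec 'JMP 0'. After: A=11 B=0 C=0 D=0 ZF=1 PC=0
Step 9: PC=0 exec 'MOV C, A'. After: A=11 B=0 C=11 D=0 ZF=1 PC=1
Step 10: PC=1 exec 'MUL C, A'. After: A=11 B=0 C=121 D=0 ZF=0 PC=2
Step 11: PC=2 exec 'MUL A, A'. After: A=121 B=0 C=121 D=0 ZF=0 PC=3
Step 12: PC=3 exec 'MUL B, D'. After: A=121 B=0 C=121 D=0 ZF=1 PC=4
Step 13: PC=4 exec 'MOV A, 11'. After: A=11 B=0 C=121 D=0 ZF=1 PC=5
Step 14: PC=5 exec 'MOV B, C'. After: A=11 B=121 C=121 D=0 ZF=1 PC=6
Step 15: PC=6 exec 'MOV D, C'. After: A=11 B=121 C=121 D=121 ZF=1 PC=7
Step 16: PC=7 exec 'JMP 0'. After: A=11 B=121 C=121 D=121 ZF=1 PC=0
Step 17: PC=0 exec 'MOV C, A'. After: A=11 B=121 C=11 D=121 ZF=1 PC=1
Step 18: PC=1 exec 'MUL C, A'. After: A=11 B=121 C=121 D=121 ZF=0 PC=2
Step 19: PC=2 exec 'MUL A, A'. After: A=121 B=121 C=121 D=121 ZF=0 PC=3
Step 20: PC=3 exec 'MUL B, D'. After: A=121 B=14641 C=121 D=121 ZF=0 PC=4
Step 21: PC=4 exec 'MOV A, 11'. After: A=11 B=14641 C=121 D=121 ZF=0 PC=5
Step 22: PC=5 exec 'MOV B, C'. After: A=11 B=121 C=121 D=121 ZF=0 PC=6
Step 23: PC=6 exec 'MOV D, C'. After: A=11 B=121 C=121 D=121 ZF=0 PC=7
Step 24: PC=7 exec 'JMP 0'. After: A=11 B=121 C=121 D=121 ZF=0 PC=0
Step 25: PC=0 exec 'MOV C, A'. After: A=11 B=121 C=11 D=121 ZF=0 PC=1
Step 26: PC=1 exec 'MUL C, A'. After: A=11 B=121 C=121 D=121 ZF=0 PC=2
State after step 26 equals state after step 18: the program is in a cycle of length 8 and will never halt.

Answer: no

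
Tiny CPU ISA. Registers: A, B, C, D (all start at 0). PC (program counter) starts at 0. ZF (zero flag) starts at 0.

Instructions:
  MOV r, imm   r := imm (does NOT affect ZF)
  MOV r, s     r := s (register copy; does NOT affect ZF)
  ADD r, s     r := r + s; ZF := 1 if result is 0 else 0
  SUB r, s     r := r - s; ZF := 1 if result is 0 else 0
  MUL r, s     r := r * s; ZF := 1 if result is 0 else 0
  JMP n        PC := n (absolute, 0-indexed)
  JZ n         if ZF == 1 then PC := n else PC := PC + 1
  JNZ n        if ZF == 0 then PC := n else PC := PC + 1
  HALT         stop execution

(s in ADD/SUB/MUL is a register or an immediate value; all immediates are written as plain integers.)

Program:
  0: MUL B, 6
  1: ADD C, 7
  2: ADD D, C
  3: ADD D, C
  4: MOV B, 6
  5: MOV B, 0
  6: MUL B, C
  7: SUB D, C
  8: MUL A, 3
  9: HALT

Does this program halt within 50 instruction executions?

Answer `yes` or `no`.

Answer: yes

Derivation:
Step 1: PC=0 exec 'MUL B, 6'. After: A=0 B=0 C=0 D=0 ZF=1 PC=1
Step 2: PC=1 exec 'ADD C, 7'. After: A=0 B=0 C=7 D=0 ZF=0 PC=2
Step 3: PC=2 exec 'ADD D, C'. After: A=0 B=0 C=7 D=7 ZF=0 PC=3
Step 4: PC=3 exec 'ADD D, C'. After: A=0 B=0 C=7 D=14 ZF=0 PC=4
Step 5: PC=4 exec 'MOV B, 6'. After: A=0 B=6 C=7 D=14 ZF=0 PC=5
Step 6: PC=5 exec 'MOV B, 0'. After: A=0 B=0 C=7 D=14 ZF=0 PC=6
Step 7: PC=6 exec 'MUL B, C'. After: A=0 B=0 C=7 D=14 ZF=1 PC=7
Step 8: PC=7 exec 'SUB D, C'. After: A=0 B=0 C=7 D=7 ZF=0 PC=8
Step 9: PC=8 exec 'MUL A, 3'. After: A=0 B=0 C=7 D=7 ZF=1 PC=9
Step 10: PC=9 exec 'HALT'. After: A=0 B=0 C=7 D=7 ZF=1 PC=9 HALTED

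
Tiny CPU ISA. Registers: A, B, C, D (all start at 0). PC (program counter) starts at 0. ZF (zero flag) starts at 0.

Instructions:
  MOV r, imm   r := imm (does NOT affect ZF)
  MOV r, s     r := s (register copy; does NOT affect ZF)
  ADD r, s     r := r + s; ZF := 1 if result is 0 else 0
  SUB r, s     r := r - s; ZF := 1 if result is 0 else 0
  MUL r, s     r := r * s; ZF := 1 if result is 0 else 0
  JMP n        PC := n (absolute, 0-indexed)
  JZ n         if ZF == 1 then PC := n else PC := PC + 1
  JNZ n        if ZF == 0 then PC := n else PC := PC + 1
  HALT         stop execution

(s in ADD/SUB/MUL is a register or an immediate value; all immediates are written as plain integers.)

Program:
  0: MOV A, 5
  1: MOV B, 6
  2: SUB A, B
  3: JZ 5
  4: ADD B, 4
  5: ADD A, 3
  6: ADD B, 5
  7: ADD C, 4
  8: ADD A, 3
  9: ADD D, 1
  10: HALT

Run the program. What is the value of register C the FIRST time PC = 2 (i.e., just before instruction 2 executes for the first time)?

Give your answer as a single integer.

Step 1: PC=0 exec 'MOV A, 5'. After: A=5 B=0 C=0 D=0 ZF=0 PC=1
Step 2: PC=1 exec 'MOV B, 6'. After: A=5 B=6 C=0 D=0 ZF=0 PC=2
First time PC=2: C=0

0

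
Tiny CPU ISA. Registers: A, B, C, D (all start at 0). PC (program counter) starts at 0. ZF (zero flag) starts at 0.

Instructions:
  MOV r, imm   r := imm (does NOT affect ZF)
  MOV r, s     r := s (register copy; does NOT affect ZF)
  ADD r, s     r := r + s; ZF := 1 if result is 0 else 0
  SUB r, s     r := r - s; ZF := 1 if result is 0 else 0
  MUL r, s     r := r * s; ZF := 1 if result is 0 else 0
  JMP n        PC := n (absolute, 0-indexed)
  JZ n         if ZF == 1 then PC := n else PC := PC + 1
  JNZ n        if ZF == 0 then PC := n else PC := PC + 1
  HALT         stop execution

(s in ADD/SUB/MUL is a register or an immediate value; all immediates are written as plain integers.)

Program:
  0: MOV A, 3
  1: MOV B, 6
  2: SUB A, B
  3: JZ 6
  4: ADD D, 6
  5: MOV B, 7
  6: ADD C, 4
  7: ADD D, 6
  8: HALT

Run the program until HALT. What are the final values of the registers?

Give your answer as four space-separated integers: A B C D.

Answer: -3 7 4 12

Derivation:
Step 1: PC=0 exec 'MOV A, 3'. After: A=3 B=0 C=0 D=0 ZF=0 PC=1
Step 2: PC=1 exec 'MOV B, 6'. After: A=3 B=6 C=0 D=0 ZF=0 PC=2
Step 3: PC=2 exec 'SUB A, B'. After: A=-3 B=6 C=0 D=0 ZF=0 PC=3
Step 4: PC=3 exec 'JZ 6'. After: A=-3 B=6 C=0 D=0 ZF=0 PC=4
Step 5: PC=4 exec 'ADD D, 6'. After: A=-3 B=6 C=0 D=6 ZF=0 PC=5
Step 6: PC=5 exec 'MOV B, 7'. After: A=-3 B=7 C=0 D=6 ZF=0 PC=6
Step 7: PC=6 exec 'ADD C, 4'. After: A=-3 B=7 C=4 D=6 ZF=0 PC=7
Step 8: PC=7 exec 'ADD D, 6'. After: A=-3 B=7 C=4 D=12 ZF=0 PC=8
Step 9: PC=8 exec 'HALT'. After: A=-3 B=7 C=4 D=12 ZF=0 PC=8 HALTED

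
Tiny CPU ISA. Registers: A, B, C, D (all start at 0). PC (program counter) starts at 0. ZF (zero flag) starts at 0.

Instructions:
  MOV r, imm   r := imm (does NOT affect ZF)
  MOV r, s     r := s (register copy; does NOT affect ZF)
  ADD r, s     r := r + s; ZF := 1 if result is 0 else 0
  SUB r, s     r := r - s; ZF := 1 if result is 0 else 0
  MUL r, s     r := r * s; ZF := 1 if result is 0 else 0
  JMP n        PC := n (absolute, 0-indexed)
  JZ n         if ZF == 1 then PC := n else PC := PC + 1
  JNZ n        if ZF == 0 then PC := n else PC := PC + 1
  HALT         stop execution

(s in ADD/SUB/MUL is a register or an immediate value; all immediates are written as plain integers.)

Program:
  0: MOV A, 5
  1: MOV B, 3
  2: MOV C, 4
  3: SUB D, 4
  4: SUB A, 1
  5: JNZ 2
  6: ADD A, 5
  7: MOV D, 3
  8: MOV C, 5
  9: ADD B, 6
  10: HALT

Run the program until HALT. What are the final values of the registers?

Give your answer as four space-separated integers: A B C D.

Answer: 5 9 5 3

Derivation:
Step 1: PC=0 exec 'MOV A, 5'. After: A=5 B=0 C=0 D=0 ZF=0 PC=1
Step 2: PC=1 exec 'MOV B, 3'. After: A=5 B=3 C=0 D=0 ZF=0 PC=2
Step 3: PC=2 exec 'MOV C, 4'. After: A=5 B=3 C=4 D=0 ZF=0 PC=3
Step 4: PC=3 exec 'SUB D, 4'. After: A=5 B=3 C=4 D=-4 ZF=0 PC=4
Step 5: PC=4 exec 'SUB A, 1'. After: A=4 B=3 C=4 D=-4 ZF=0 PC=5
Step 6: PC=5 exec 'JNZ 2'. After: A=4 B=3 C=4 D=-4 ZF=0 PC=2
Step 7: PC=2 exec 'MOV C, 4'. After: A=4 B=3 C=4 D=-4 ZF=0 PC=3
Step 8: PC=3 exec 'SUB D, 4'. After: A=4 B=3 C=4 D=-8 ZF=0 PC=4
Step 9: PC=4 exec 'SUB A, 1'. After: A=3 B=3 C=4 D=-8 ZF=0 PC=5
Step 10: PC=5 exec 'JNZ 2'. After: A=3 B=3 C=4 D=-8 ZF=0 PC=2
Step 11: PC=2 exec 'MOV C, 4'. After: A=3 B=3 C=4 D=-8 ZF=0 PC=3
Step 12: PC=3 exec 'SUB D, 4'. After: A=3 B=3 C=4 D=-12 ZF=0 PC=4
Step 13: PC=4 exec 'SUB A, 1'. After: A=2 B=3 C=4 D=-12 ZF=0 PC=5
Step 14: PC=5 exec 'JNZ 2'. After: A=2 B=3 C=4 D=-12 ZF=0 PC=2
Step 15: PC=2 exec 'MOV C, 4'. After: A=2 B=3 C=4 D=-12 ZF=0 PC=3
Step 16: PC=3 exec 'SUB D, 4'. After: A=2 B=3 C=4 D=-16 ZF=0 PC=4
Step 17: PC=4 exec 'SUB A, 1'. After: A=1 B=3 C=4 D=-16 ZF=0 PC=5
Step 18: PC=5 exec 'JNZ 2'. After: A=1 B=3 C=4 D=-16 ZF=0 PC=2
Step 19: PC=2 exec 'MOV C, 4'. After: A=1 B=3 C=4 D=-16 ZF=0 PC=3
Step 20: PC=3 exec 'SUB D, 4'. After: A=1 B=3 C=4 D=-20 ZF=0 PC=4
Step 21: PC=4 exec 'SUB A, 1'. After: A=0 B=3 C=4 D=-20 ZF=1 PC=5
Step 22: PC=5 exec 'JNZ 2'. After: A=0 B=3 C=4 D=-20 ZF=1 PC=6
Step 23: PC=6 exec 'ADD A, 5'. After: A=5 B=3 C=4 D=-20 ZF=0 PC=7
Step 24: PC=7 exec 'MOV D, 3'. After: A=5 B=3 C=4 D=3 ZF=0 PC=8
Step 25: PC=8 exec 'MOV C, 5'. After: A=5 B=3 C=5 D=3 ZF=0 PC=9
Step 26: PC=9 exec 'ADD B, 6'. After: A=5 B=9 C=5 D=3 ZF=0 PC=10
Step 27: PC=10 exec 'HALT'. After: A=5 B=9 C=5 D=3 ZF=0 PC=10 HALTED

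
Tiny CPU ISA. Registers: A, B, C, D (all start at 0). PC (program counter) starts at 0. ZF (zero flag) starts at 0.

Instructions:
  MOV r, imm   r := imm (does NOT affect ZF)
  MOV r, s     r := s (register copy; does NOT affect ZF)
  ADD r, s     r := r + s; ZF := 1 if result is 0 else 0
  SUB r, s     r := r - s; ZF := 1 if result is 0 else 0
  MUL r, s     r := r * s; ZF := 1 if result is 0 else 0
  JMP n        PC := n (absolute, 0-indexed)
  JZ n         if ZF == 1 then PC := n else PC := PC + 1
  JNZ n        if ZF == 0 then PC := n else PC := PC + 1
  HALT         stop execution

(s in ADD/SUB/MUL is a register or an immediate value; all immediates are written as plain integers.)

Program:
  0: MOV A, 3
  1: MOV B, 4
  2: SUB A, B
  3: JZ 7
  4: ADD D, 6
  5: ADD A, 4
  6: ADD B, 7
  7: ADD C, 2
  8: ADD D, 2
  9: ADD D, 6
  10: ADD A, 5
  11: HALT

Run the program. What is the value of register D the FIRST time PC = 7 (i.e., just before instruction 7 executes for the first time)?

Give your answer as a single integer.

Step 1: PC=0 exec 'MOV A, 3'. After: A=3 B=0 C=0 D=0 ZF=0 PC=1
Step 2: PC=1 exec 'MOV B, 4'. After: A=3 B=4 C=0 D=0 ZF=0 PC=2
Step 3: PC=2 exec 'SUB A, B'. After: A=-1 B=4 C=0 D=0 ZF=0 PC=3
Step 4: PC=3 exec 'JZ 7'. After: A=-1 B=4 C=0 D=0 ZF=0 PC=4
Step 5: PC=4 exec 'ADD D, 6'. After: A=-1 B=4 C=0 D=6 ZF=0 PC=5
Step 6: PC=5 exec 'ADD A, 4'. After: A=3 B=4 C=0 D=6 ZF=0 PC=6
Step 7: PC=6 exec 'ADD B, 7'. After: A=3 B=11 C=0 D=6 ZF=0 PC=7
First time PC=7: D=6

6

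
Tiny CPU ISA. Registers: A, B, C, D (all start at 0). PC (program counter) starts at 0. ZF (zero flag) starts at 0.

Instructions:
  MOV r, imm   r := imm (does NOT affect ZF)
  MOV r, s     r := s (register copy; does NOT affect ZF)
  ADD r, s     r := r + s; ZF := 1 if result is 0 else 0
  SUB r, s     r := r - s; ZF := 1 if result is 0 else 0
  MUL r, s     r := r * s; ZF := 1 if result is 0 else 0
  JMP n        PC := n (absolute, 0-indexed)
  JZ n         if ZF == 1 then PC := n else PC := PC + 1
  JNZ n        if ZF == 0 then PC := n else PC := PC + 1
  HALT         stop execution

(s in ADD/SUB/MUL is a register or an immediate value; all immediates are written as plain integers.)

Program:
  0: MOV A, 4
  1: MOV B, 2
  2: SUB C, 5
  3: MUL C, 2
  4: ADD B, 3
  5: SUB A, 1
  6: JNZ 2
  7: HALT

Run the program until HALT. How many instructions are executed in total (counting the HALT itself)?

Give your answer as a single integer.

Step 1: PC=0 exec 'MOV A, 4'. After: A=4 B=0 C=0 D=0 ZF=0 PC=1
Step 2: PC=1 exec 'MOV B, 2'. After: A=4 B=2 C=0 D=0 ZF=0 PC=2
Step 3: PC=2 exec 'SUB C, 5'. After: A=4 B=2 C=-5 D=0 ZF=0 PC=3
Step 4: PC=3 exec 'MUL C, 2'. After: A=4 B=2 C=-10 D=0 ZF=0 PC=4
Step 5: PC=4 exec 'ADD B, 3'. After: A=4 B=5 C=-10 D=0 ZF=0 PC=5
Step 6: PC=5 exec 'SUB A, 1'. After: A=3 B=5 C=-10 D=0 ZF=0 PC=6
Step 7: PC=6 exec 'JNZ 2'. After: A=3 B=5 C=-10 D=0 ZF=0 PC=2
Step 8: PC=2 exec 'SUB C, 5'. After: A=3 B=5 C=-15 D=0 ZF=0 PC=3
Step 9: PC=3 exec 'MUL C, 2'. After: A=3 B=5 C=-30 D=0 ZF=0 PC=4
Step 10: PC=4 exec 'ADD B, 3'. After: A=3 B=8 C=-30 D=0 ZF=0 PC=5
Step 11: PC=5 exec 'SUB A, 1'. After: A=2 B=8 C=-30 D=0 ZF=0 PC=6
Step 12: PC=6 exec 'JNZ 2'. After: A=2 B=8 C=-30 D=0 ZF=0 PC=2
Step 13: PC=2 exec 'SUB C, 5'. After: A=2 B=8 C=-35 D=0 ZF=0 PC=3
Step 14: PC=3 exec 'MUL C, 2'. After: A=2 B=8 C=-70 D=0 ZF=0 PC=4
Step 15: PC=4 exec 'ADD B, 3'. After: A=2 B=11 C=-70 D=0 ZF=0 PC=5
Step 16: PC=5 exec 'SUB A, 1'. After: A=1 B=11 C=-70 D=0 ZF=0 PC=6
Step 17: PC=6 exec 'JNZ 2'. After: A=1 B=11 C=-70 D=0 ZF=0 PC=2
Step 18: PC=2 exec 'SUB C, 5'. After: A=1 B=11 C=-75 D=0 ZF=0 PC=3
Step 19: PC=3 exec 'MUL C, 2'. After: A=1 B=11 C=-150 D=0 ZF=0 PC=4
Step 20: PC=4 exec 'ADD B, 3'. After: A=1 B=14 C=-150 D=0 ZF=0 PC=5
Step 21: PC=5 exec 'SUB A, 1'. After: A=0 B=14 C=-150 D=0 ZF=1 PC=6
Step 22: PC=6 exec 'JNZ 2'. After: A=0 B=14 C=-150 D=0 ZF=1 PC=7
Step 23: PC=7 exec 'HALT'. After: A=0 B=14 C=-150 D=0 ZF=1 PC=7 HALTED
Total instructions executed: 23

Answer: 23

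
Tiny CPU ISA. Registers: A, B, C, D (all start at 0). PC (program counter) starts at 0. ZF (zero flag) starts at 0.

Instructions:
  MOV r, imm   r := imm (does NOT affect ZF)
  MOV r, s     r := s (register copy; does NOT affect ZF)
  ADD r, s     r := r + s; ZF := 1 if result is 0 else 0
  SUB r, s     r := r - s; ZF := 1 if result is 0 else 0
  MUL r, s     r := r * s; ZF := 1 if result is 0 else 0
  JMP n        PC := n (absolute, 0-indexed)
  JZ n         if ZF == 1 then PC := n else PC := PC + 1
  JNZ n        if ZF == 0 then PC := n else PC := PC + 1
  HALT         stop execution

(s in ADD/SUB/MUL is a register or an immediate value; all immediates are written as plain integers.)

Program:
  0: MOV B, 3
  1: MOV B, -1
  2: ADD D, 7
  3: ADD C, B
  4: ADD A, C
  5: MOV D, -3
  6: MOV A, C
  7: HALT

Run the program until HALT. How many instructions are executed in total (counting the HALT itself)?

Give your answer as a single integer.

Step 1: PC=0 exec 'MOV B, 3'. After: A=0 B=3 C=0 D=0 ZF=0 PC=1
Step 2: PC=1 exec 'MOV B, -1'. After: A=0 B=-1 C=0 D=0 ZF=0 PC=2
Step 3: PC=2 exec 'ADD D, 7'. After: A=0 B=-1 C=0 D=7 ZF=0 PC=3
Step 4: PC=3 exec 'ADD C, B'. After: A=0 B=-1 C=-1 D=7 ZF=0 PC=4
Step 5: PC=4 exec 'ADD A, C'. After: A=-1 B=-1 C=-1 D=7 ZF=0 PC=5
Step 6: PC=5 exec 'MOV D, -3'. After: A=-1 B=-1 C=-1 D=-3 ZF=0 PC=6
Step 7: PC=6 exec 'MOV A, C'. After: A=-1 B=-1 C=-1 D=-3 ZF=0 PC=7
Step 8: PC=7 exec 'HALT'. After: A=-1 B=-1 C=-1 D=-3 ZF=0 PC=7 HALTED
Total instructions executed: 8

Answer: 8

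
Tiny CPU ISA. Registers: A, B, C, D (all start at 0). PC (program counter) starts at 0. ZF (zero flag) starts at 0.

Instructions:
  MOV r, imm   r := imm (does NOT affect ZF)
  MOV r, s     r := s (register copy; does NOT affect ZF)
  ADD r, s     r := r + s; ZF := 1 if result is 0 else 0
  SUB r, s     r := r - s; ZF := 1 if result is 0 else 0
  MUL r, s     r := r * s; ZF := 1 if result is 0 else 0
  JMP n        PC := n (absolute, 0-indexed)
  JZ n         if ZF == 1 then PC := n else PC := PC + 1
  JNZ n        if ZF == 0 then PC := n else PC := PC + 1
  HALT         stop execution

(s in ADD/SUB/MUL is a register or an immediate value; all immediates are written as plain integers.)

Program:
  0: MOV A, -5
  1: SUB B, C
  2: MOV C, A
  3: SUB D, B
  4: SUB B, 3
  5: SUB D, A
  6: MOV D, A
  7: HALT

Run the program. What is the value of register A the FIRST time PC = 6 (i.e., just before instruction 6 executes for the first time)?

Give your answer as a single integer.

Step 1: PC=0 exec 'MOV A, -5'. After: A=-5 B=0 C=0 D=0 ZF=0 PC=1
Step 2: PC=1 exec 'SUB B, C'. After: A=-5 B=0 C=0 D=0 ZF=1 PC=2
Step 3: PC=2 exec 'MOV C, A'. After: A=-5 B=0 C=-5 D=0 ZF=1 PC=3
Step 4: PC=3 exec 'SUB D, B'. After: A=-5 B=0 C=-5 D=0 ZF=1 PC=4
Step 5: PC=4 exec 'SUB B, 3'. After: A=-5 B=-3 C=-5 D=0 ZF=0 PC=5
Step 6: PC=5 exec 'SUB D, A'. After: A=-5 B=-3 C=-5 D=5 ZF=0 PC=6
First time PC=6: A=-5

-5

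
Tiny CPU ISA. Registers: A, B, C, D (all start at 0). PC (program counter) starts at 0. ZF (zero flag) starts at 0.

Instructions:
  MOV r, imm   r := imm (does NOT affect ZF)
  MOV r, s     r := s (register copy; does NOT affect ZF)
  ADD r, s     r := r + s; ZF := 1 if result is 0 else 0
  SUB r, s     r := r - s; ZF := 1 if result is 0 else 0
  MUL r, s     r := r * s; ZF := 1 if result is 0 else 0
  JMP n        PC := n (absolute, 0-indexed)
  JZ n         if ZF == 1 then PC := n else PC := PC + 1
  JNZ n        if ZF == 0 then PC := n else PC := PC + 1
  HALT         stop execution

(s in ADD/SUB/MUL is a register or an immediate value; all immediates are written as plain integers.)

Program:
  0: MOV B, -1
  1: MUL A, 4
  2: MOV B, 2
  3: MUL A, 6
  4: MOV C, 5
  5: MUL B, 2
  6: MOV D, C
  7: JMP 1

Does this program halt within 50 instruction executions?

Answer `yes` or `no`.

Step 1: PC=0 exec 'MOV B, -1'. After: A=0 B=-1 C=0 D=0 ZF=0 PC=1
Step 2: PC=1 exec 'MUL A, 4'. After: A=0 B=-1 C=0 D=0 ZF=1 PC=2
Step 3: PC=2 exec 'MOV B, 2'. After: A=0 B=2 C=0 D=0 ZF=1 PC=3
Step 4: PC=3 exec 'MUL A, 6'. After: A=0 B=2 C=0 D=0 ZF=1 PC=4
Step 5: PC=4 exec 'MOV C, 5'. After: A=0 B=2 C=5 D=0 ZF=1 PC=5
Step 6: PC=5 exec 'MUL B, 2'. After: A=0 B=4 C=5 D=0 ZF=0 PC=6
Step 7: PC=6 exec 'MOV D, C'. After: A=0 B=4 C=5 D=5 ZF=0 PC=7
Step 8: PC=7 exec 'JMP 1'. After: A=0 B=4 C=5 D=5 ZF=0 PC=1
Step 9: PC=1 exec 'MUL A, 4'. After: A=0 B=4 C=5 D=5 ZF=1 PC=2
Step 10: PC=2 exec 'MOV B, 2'. After: A=0 B=2 C=5 D=5 ZF=1 PC=3
Step 11: PC=3 exec 'MUL A, 6'. After: A=0 B=2 C=5 D=5 ZF=1 PC=4
Step 12: PC=4 exec 'MOV C, 5'. After: A=0 B=2 C=5 D=5 ZF=1 PC=5
Step 13: PC=5 exec 'MUL B, 2'. After: A=0 B=4 C=5 D=5 ZF=0 PC=6
Step 14: PC=6 exec 'MOV D, C'. After: A=0 B=4 C=5 D=5 ZF=0 PC=7
State after step 14 equals state after step 7: the program is in a cycle of length 7 and will never halt.

Answer: no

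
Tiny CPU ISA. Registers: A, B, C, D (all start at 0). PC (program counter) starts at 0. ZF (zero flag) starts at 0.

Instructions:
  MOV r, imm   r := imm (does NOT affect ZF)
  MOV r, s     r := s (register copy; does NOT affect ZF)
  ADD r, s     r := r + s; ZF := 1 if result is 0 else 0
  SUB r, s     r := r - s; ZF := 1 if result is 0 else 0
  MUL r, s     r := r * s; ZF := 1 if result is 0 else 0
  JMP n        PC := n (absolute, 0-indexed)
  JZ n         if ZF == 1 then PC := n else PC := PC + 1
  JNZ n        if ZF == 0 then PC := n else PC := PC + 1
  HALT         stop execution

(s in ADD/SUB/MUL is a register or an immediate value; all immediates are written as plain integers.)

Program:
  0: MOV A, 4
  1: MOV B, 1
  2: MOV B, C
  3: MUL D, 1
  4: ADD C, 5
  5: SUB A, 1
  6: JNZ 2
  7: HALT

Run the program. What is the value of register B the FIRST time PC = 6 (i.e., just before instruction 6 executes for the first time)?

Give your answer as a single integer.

Step 1: PC=0 exec 'MOV A, 4'. After: A=4 B=0 C=0 D=0 ZF=0 PC=1
Step 2: PC=1 exec 'MOV B, 1'. After: A=4 B=1 C=0 D=0 ZF=0 PC=2
Step 3: PC=2 exec 'MOV B, C'. After: A=4 B=0 C=0 D=0 ZF=0 PC=3
Step 4: PC=3 exec 'MUL D, 1'. After: A=4 B=0 C=0 D=0 ZF=1 PC=4
Step 5: PC=4 exec 'ADD C, 5'. After: A=4 B=0 C=5 D=0 ZF=0 PC=5
Step 6: PC=5 exec 'SUB A, 1'. After: A=3 B=0 C=5 D=0 ZF=0 PC=6
First time PC=6: B=0

0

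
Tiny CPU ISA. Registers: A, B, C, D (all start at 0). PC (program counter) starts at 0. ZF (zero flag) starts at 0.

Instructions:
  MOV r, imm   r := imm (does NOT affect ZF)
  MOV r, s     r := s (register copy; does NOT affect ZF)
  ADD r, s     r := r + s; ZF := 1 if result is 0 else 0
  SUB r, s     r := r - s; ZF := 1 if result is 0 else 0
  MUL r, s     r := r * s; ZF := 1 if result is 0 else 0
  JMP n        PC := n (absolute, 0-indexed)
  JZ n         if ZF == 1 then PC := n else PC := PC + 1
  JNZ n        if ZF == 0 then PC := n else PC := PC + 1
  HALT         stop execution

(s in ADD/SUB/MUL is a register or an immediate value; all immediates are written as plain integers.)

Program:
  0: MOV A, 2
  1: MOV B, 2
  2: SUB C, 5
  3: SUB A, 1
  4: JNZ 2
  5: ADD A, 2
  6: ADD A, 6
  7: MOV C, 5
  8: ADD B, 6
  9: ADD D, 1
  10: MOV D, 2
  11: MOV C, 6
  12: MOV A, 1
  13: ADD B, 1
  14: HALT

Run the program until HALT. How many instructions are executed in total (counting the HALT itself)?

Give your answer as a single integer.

Step 1: PC=0 exec 'MOV A, 2'. After: A=2 B=0 C=0 D=0 ZF=0 PC=1
Step 2: PC=1 exec 'MOV B, 2'. After: A=2 B=2 C=0 D=0 ZF=0 PC=2
Step 3: PC=2 exec 'SUB C, 5'. After: A=2 B=2 C=-5 D=0 ZF=0 PC=3
Step 4: PC=3 exec 'SUB A, 1'. After: A=1 B=2 C=-5 D=0 ZF=0 PC=4
Step 5: PC=4 exec 'JNZ 2'. After: A=1 B=2 C=-5 D=0 ZF=0 PC=2
Step 6: PC=2 exec 'SUB C, 5'. After: A=1 B=2 C=-10 D=0 ZF=0 PC=3
Step 7: PC=3 exec 'SUB A, 1'. After: A=0 B=2 C=-10 D=0 ZF=1 PC=4
Step 8: PC=4 exec 'JNZ 2'. After: A=0 B=2 C=-10 D=0 ZF=1 PC=5
Step 9: PC=5 exec 'ADD A, 2'. After: A=2 B=2 C=-10 D=0 ZF=0 PC=6
Step 10: PC=6 exec 'ADD A, 6'. After: A=8 B=2 C=-10 D=0 ZF=0 PC=7
Step 11: PC=7 exec 'MOV C, 5'. After: A=8 B=2 C=5 D=0 ZF=0 PC=8
Step 12: PC=8 exec 'ADD B, 6'. After: A=8 B=8 C=5 D=0 ZF=0 PC=9
Step 13: PC=9 exec 'ADD D, 1'. After: A=8 B=8 C=5 D=1 ZF=0 PC=10
Step 14: PC=10 exec 'MOV D, 2'. After: A=8 B=8 C=5 D=2 ZF=0 PC=11
Step 15: PC=11 exec 'MOV C, 6'. After: A=8 B=8 C=6 D=2 ZF=0 PC=12
Step 16: PC=12 exec 'MOV A, 1'. After: A=1 B=8 C=6 D=2 ZF=0 PC=13
Step 17: PC=13 exec 'ADD B, 1'. After: A=1 B=9 C=6 D=2 ZF=0 PC=14
Step 18: PC=14 exec 'HALT'. After: A=1 B=9 C=6 D=2 ZF=0 PC=14 HALTED
Total instructions executed: 18

Answer: 18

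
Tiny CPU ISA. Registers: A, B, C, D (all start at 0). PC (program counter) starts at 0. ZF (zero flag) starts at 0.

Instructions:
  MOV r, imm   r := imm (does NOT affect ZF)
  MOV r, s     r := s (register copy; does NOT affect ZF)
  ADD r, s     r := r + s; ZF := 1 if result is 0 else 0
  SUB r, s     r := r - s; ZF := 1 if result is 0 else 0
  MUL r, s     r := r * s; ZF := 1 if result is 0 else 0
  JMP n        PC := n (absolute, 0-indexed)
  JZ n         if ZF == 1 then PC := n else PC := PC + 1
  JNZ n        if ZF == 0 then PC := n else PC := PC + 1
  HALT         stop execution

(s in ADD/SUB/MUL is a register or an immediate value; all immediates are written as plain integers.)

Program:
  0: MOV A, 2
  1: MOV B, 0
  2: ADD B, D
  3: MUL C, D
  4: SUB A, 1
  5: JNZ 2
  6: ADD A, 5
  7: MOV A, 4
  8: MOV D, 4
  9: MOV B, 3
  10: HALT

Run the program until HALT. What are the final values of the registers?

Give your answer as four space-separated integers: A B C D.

Step 1: PC=0 exec 'MOV A, 2'. After: A=2 B=0 C=0 D=0 ZF=0 PC=1
Step 2: PC=1 exec 'MOV B, 0'. After: A=2 B=0 C=0 D=0 ZF=0 PC=2
Step 3: PC=2 exec 'ADD B, D'. After: A=2 B=0 C=0 D=0 ZF=1 PC=3
Step 4: PC=3 exec 'MUL C, D'. After: A=2 B=0 C=0 D=0 ZF=1 PC=4
Step 5: PC=4 exec 'SUB A, 1'. After: A=1 B=0 C=0 D=0 ZF=0 PC=5
Step 6: PC=5 exec 'JNZ 2'. After: A=1 B=0 C=0 D=0 ZF=0 PC=2
Step 7: PC=2 exec 'ADD B, D'. After: A=1 B=0 C=0 D=0 ZF=1 PC=3
Step 8: PC=3 exec 'MUL C, D'. After: A=1 B=0 C=0 D=0 ZF=1 PC=4
Step 9: PC=4 exec 'SUB A, 1'. After: A=0 B=0 C=0 D=0 ZF=1 PC=5
Step 10: PC=5 exec 'JNZ 2'. After: A=0 B=0 C=0 D=0 ZF=1 PC=6
Step 11: PC=6 exec 'ADD A, 5'. After: A=5 B=0 C=0 D=0 ZF=0 PC=7
Step 12: PC=7 exec 'MOV A, 4'. After: A=4 B=0 C=0 D=0 ZF=0 PC=8
Step 13: PC=8 exec 'MOV D, 4'. After: A=4 B=0 C=0 D=4 ZF=0 PC=9
Step 14: PC=9 exec 'MOV B, 3'. After: A=4 B=3 C=0 D=4 ZF=0 PC=10
Step 15: PC=10 exec 'HALT'. After: A=4 B=3 C=0 D=4 ZF=0 PC=10 HALTED

Answer: 4 3 0 4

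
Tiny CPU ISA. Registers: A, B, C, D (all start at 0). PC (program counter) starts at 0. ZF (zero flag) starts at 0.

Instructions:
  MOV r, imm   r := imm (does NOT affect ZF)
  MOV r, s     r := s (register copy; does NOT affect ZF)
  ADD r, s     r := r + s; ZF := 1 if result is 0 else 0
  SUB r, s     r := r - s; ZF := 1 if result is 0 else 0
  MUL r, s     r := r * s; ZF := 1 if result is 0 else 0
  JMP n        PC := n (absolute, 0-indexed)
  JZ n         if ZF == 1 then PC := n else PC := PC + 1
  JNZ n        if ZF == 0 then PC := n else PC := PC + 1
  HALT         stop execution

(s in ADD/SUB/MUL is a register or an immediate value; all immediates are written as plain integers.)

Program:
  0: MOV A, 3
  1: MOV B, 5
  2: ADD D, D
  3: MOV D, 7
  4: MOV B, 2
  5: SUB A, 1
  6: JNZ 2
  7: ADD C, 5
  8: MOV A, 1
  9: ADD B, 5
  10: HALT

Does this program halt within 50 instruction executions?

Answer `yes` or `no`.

Answer: yes

Derivation:
Step 1: PC=0 exec 'MOV A, 3'. After: A=3 B=0 C=0 D=0 ZF=0 PC=1
Step 2: PC=1 exec 'MOV B, 5'. After: A=3 B=5 C=0 D=0 ZF=0 PC=2
Step 3: PC=2 exec 'ADD D, D'. After: A=3 B=5 C=0 D=0 ZF=1 PC=3
Step 4: PC=3 exec 'MOV D, 7'. After: A=3 B=5 C=0 D=7 ZF=1 PC=4
Step 5: PC=4 exec 'MOV B, 2'. After: A=3 B=2 C=0 D=7 ZF=1 PC=5
Step 6: PC=5 exec 'SUB A, 1'. After: A=2 B=2 C=0 D=7 ZF=0 PC=6
Step 7: PC=6 exec 'JNZ 2'. After: A=2 B=2 C=0 D=7 ZF=0 PC=2
Step 8: PC=2 exec 'ADD D, D'. After: A=2 B=2 C=0 D=14 ZF=0 PC=3
Step 9: PC=3 exec 'MOV D, 7'. After: A=2 B=2 C=0 D=7 ZF=0 PC=4
Step 10: PC=4 exec 'MOV B, 2'. After: A=2 B=2 C=0 D=7 ZF=0 PC=5
Step 11: PC=5 exec 'SUB A, 1'. After: A=1 B=2 C=0 D=7 ZF=0 PC=6
Step 12: PC=6 exec 'JNZ 2'. After: A=1 B=2 C=0 D=7 ZF=0 PC=2
Step 13: PC=2 exec 'ADD D, D'. After: A=1 B=2 C=0 D=14 ZF=0 PC=3
Step 14: PC=3 exec 'MOV D, 7'. After: A=1 B=2 C=0 D=7 ZF=0 PC=4
Step 15: PC=4 exec 'MOV B, 2'. After: A=1 B=2 C=0 D=7 ZF=0 PC=5
Step 16: PC=5 exec 'SUB A, 1'. After: A=0 B=2 C=0 D=7 ZF=1 PC=6
Step 17: PC=6 exec 'JNZ 2'. After: A=0 B=2 C=0 D=7 ZF=1 PC=7
Step 18: PC=7 exec 'ADD C, 5'. After: A=0 B=2 C=5 D=7 ZF=0 PC=8
Step 19: PC=8 exec 'MOV A, 1'. After: A=1 B=2 C=5 D=7 ZF=0 PC=9
Step 20: PC=9 exec 'ADD B, 5'. After: A=1 B=7 C=5 D=7 ZF=0 PC=10
Step 21: PC=10 exec 'HALT'. After: A=1 B=7 C=5 D=7 ZF=0 PC=10 HALTED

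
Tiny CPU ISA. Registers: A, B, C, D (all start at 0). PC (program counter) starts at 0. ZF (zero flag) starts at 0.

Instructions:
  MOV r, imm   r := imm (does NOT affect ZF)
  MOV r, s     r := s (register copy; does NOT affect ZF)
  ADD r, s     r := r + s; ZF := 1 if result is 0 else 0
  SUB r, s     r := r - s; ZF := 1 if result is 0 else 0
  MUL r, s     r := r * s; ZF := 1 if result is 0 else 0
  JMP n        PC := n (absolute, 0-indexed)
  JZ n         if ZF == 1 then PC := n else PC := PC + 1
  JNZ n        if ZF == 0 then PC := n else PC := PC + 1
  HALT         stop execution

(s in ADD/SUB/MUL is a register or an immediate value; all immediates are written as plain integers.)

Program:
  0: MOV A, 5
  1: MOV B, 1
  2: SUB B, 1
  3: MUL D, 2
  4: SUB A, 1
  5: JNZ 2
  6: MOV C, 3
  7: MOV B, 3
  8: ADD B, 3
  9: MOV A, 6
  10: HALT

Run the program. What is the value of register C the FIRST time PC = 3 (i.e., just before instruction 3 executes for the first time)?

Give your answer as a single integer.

Step 1: PC=0 exec 'MOV A, 5'. After: A=5 B=0 C=0 D=0 ZF=0 PC=1
Step 2: PC=1 exec 'MOV B, 1'. After: A=5 B=1 C=0 D=0 ZF=0 PC=2
Step 3: PC=2 exec 'SUB B, 1'. After: A=5 B=0 C=0 D=0 ZF=1 PC=3
First time PC=3: C=0

0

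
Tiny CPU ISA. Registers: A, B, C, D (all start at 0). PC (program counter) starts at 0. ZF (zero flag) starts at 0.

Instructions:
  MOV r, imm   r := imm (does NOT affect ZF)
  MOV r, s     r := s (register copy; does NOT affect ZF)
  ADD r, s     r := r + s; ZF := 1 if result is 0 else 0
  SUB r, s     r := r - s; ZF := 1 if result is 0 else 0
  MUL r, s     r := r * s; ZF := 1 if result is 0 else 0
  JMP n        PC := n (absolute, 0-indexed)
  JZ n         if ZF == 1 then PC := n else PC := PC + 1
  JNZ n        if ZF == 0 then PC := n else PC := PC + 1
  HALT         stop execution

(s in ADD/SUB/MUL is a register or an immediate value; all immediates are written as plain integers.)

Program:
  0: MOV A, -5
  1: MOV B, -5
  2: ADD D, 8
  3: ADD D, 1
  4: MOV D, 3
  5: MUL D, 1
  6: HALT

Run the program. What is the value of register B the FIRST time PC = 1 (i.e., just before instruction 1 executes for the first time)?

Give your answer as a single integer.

Step 1: PC=0 exec 'MOV A, -5'. After: A=-5 B=0 C=0 D=0 ZF=0 PC=1
First time PC=1: B=0

0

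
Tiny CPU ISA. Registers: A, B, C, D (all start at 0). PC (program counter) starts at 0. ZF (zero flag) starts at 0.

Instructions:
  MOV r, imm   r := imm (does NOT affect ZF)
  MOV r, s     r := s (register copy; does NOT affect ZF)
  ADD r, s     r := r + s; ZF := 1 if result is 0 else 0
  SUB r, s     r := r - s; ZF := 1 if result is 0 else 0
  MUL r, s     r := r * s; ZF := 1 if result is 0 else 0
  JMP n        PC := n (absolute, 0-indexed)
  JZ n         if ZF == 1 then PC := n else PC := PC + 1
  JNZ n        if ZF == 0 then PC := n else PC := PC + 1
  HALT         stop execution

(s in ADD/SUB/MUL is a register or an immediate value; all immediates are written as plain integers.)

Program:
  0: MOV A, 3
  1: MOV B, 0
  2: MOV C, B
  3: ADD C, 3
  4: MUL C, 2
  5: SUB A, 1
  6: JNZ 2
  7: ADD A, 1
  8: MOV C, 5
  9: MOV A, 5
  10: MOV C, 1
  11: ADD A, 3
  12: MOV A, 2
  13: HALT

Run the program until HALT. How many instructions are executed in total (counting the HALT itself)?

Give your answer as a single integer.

Answer: 24

Derivation:
Step 1: PC=0 exec 'MOV A, 3'. After: A=3 B=0 C=0 D=0 ZF=0 PC=1
Step 2: PC=1 exec 'MOV B, 0'. After: A=3 B=0 C=0 D=0 ZF=0 PC=2
Step 3: PC=2 exec 'MOV C, B'. After: A=3 B=0 C=0 D=0 ZF=0 PC=3
Step 4: PC=3 exec 'ADD C, 3'. After: A=3 B=0 C=3 D=0 ZF=0 PC=4
Step 5: PC=4 exec 'MUL C, 2'. After: A=3 B=0 C=6 D=0 ZF=0 PC=5
Step 6: PC=5 exec 'SUB A, 1'. After: A=2 B=0 C=6 D=0 ZF=0 PC=6
Step 7: PC=6 exec 'JNZ 2'. After: A=2 B=0 C=6 D=0 ZF=0 PC=2
Step 8: PC=2 exec 'MOV C, B'. After: A=2 B=0 C=0 D=0 ZF=0 PC=3
Step 9: PC=3 exec 'ADD C, 3'. After: A=2 B=0 C=3 D=0 ZF=0 PC=4
Step 10: PC=4 exec 'MUL C, 2'. After: A=2 B=0 C=6 D=0 ZF=0 PC=5
Step 11: PC=5 exec 'SUB A, 1'. After: A=1 B=0 C=6 D=0 ZF=0 PC=6
Step 12: PC=6 exec 'JNZ 2'. After: A=1 B=0 C=6 D=0 ZF=0 PC=2
Step 13: PC=2 exec 'MOV C, B'. After: A=1 B=0 C=0 D=0 ZF=0 PC=3
Step 14: PC=3 exec 'ADD C, 3'. After: A=1 B=0 C=3 D=0 ZF=0 PC=4
Step 15: PC=4 exec 'MUL C, 2'. After: A=1 B=0 C=6 D=0 ZF=0 PC=5
Step 16: PC=5 exec 'SUB A, 1'. After: A=0 B=0 C=6 D=0 ZF=1 PC=6
Step 17: PC=6 exec 'JNZ 2'. After: A=0 B=0 C=6 D=0 ZF=1 PC=7
Step 18: PC=7 exec 'ADD A, 1'. After: A=1 B=0 C=6 D=0 ZF=0 PC=8
Step 19: PC=8 exec 'MOV C, 5'. After: A=1 B=0 C=5 D=0 ZF=0 PC=9
Step 20: PC=9 exec 'MOV A, 5'. After: A=5 B=0 C=5 D=0 ZF=0 PC=10
Step 21: PC=10 exec 'MOV C, 1'. After: A=5 B=0 C=1 D=0 ZF=0 PC=11
Step 22: PC=11 exec 'ADD A, 3'. After: A=8 B=0 C=1 D=0 ZF=0 PC=12
Step 23: PC=12 exec 'MOV A, 2'. After: A=2 B=0 C=1 D=0 ZF=0 PC=13
Step 24: PC=13 exec 'HALT'. After: A=2 B=0 C=1 D=0 ZF=0 PC=13 HALTED
Total instructions executed: 24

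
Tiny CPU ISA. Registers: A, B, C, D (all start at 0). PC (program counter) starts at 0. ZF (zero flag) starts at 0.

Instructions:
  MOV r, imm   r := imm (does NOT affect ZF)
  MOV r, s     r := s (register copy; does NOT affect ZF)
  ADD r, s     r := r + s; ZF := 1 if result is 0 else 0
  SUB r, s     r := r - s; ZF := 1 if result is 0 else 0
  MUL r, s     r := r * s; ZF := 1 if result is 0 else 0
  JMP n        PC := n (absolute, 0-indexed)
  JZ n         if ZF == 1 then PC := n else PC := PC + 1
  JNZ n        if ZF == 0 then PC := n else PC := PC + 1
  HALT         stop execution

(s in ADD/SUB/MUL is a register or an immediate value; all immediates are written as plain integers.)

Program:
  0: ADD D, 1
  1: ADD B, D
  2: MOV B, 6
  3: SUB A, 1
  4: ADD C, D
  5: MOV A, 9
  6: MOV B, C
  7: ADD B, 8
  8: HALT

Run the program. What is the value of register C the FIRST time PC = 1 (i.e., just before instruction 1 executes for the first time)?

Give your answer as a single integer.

Step 1: PC=0 exec 'ADD D, 1'. After: A=0 B=0 C=0 D=1 ZF=0 PC=1
First time PC=1: C=0

0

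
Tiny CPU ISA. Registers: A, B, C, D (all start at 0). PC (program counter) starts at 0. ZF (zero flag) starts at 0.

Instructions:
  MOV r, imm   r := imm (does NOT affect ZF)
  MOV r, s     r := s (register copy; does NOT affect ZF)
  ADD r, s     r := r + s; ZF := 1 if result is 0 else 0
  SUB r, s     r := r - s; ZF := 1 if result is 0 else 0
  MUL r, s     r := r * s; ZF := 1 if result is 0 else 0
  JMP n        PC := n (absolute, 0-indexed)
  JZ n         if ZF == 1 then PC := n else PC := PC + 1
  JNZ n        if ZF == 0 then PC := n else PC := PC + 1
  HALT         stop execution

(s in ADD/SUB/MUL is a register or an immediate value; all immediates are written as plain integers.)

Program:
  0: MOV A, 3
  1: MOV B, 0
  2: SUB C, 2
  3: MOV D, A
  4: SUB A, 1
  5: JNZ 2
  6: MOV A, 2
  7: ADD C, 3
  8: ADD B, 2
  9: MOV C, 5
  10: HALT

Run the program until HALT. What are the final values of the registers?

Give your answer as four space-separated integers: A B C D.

Step 1: PC=0 exec 'MOV A, 3'. After: A=3 B=0 C=0 D=0 ZF=0 PC=1
Step 2: PC=1 exec 'MOV B, 0'. After: A=3 B=0 C=0 D=0 ZF=0 PC=2
Step 3: PC=2 exec 'SUB C, 2'. After: A=3 B=0 C=-2 D=0 ZF=0 PC=3
Step 4: PC=3 exec 'MOV D, A'. After: A=3 B=0 C=-2 D=3 ZF=0 PC=4
Step 5: PC=4 exec 'SUB A, 1'. After: A=2 B=0 C=-2 D=3 ZF=0 PC=5
Step 6: PC=5 exec 'JNZ 2'. After: A=2 B=0 C=-2 D=3 ZF=0 PC=2
Step 7: PC=2 exec 'SUB C, 2'. After: A=2 B=0 C=-4 D=3 ZF=0 PC=3
Step 8: PC=3 exec 'MOV D, A'. After: A=2 B=0 C=-4 D=2 ZF=0 PC=4
Step 9: PC=4 exec 'SUB A, 1'. After: A=1 B=0 C=-4 D=2 ZF=0 PC=5
Step 10: PC=5 exec 'JNZ 2'. After: A=1 B=0 C=-4 D=2 ZF=0 PC=2
Step 11: PC=2 exec 'SUB C, 2'. After: A=1 B=0 C=-6 D=2 ZF=0 PC=3
Step 12: PC=3 exec 'MOV D, A'. After: A=1 B=0 C=-6 D=1 ZF=0 PC=4
Step 13: PC=4 exec 'SUB A, 1'. After: A=0 B=0 C=-6 D=1 ZF=1 PC=5
Step 14: PC=5 exec 'JNZ 2'. After: A=0 B=0 C=-6 D=1 ZF=1 PC=6
Step 15: PC=6 exec 'MOV A, 2'. After: A=2 B=0 C=-6 D=1 ZF=1 PC=7
Step 16: PC=7 exec 'ADD C, 3'. After: A=2 B=0 C=-3 D=1 ZF=0 PC=8
Step 17: PC=8 exec 'ADD B, 2'. After: A=2 B=2 C=-3 D=1 ZF=0 PC=9
Step 18: PC=9 exec 'MOV C, 5'. After: A=2 B=2 C=5 D=1 ZF=0 PC=10
Step 19: PC=10 exec 'HALT'. After: A=2 B=2 C=5 D=1 ZF=0 PC=10 HALTED

Answer: 2 2 5 1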